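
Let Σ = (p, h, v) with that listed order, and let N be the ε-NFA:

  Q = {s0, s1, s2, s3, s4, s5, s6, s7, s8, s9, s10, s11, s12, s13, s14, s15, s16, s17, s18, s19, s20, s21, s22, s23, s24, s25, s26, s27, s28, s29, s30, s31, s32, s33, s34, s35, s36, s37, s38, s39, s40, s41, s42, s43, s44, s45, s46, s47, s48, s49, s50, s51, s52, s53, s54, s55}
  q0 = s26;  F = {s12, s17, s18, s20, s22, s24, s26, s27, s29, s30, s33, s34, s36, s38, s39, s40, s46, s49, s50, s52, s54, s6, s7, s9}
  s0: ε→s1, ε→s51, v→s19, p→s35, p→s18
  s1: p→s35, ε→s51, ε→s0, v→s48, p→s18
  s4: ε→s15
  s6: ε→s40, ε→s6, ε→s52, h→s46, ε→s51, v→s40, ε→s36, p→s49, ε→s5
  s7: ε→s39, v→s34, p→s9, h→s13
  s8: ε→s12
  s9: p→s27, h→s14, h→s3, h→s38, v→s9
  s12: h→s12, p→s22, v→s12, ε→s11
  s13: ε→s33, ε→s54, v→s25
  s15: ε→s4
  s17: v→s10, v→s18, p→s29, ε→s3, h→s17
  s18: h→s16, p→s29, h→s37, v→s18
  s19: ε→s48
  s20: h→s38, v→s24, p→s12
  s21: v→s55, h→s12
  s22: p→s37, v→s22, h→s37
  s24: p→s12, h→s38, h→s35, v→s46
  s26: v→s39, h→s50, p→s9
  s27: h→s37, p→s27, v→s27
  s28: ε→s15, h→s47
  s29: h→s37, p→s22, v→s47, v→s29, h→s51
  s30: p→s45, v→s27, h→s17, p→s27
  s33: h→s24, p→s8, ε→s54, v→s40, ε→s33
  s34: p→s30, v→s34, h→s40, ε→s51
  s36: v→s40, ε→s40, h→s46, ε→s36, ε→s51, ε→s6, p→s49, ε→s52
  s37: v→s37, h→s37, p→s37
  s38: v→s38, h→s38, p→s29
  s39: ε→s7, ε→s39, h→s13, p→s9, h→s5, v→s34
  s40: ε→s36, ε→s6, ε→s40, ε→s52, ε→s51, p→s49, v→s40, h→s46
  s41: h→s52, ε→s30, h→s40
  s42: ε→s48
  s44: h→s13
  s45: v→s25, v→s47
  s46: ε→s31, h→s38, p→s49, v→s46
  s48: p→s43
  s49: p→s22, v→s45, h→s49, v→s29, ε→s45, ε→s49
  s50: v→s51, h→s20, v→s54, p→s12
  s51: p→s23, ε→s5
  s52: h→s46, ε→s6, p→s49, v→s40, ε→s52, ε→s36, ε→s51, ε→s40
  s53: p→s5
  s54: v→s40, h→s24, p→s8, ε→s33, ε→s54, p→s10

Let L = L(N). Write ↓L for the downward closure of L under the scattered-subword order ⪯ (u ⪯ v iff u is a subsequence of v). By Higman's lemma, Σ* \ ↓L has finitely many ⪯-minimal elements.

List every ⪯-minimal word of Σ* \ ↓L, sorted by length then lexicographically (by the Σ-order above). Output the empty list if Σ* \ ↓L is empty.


|Q|=56, |F|=24, |δ|=153 (48 ε).
min D↑ (20 st, q0=0, F={10}): 0:p→1,h→2,v→3 1:p→4,h→5,v→1 2:p→6,h→7,v→8 3:p→1,h→8,v→9 4:p→4,h→10,v→4 5:p→11,h→5,v→5 6:p→12,h→6,v→6 7:p→6,h→5,v→13 8:p→6,h→13,v→14 9:p→15,h→14,v→9 10:p→10,h→10,v→10 11:p→12,h→10,v→11 12:p→10,h→10,v→12 13:p→6,h→5,v→16 14:p→17,h→16,v→14 15:p→4,h→18,v→4 16:p→17,h→5,v→16 17:p→12,h→17,v→11 18:p→11,h→18,v→19 19:p→11,h→10,v→19 [Hopcroft].
'pph': |S_i|=[40, 23, 10, 4] end={s23,s37,s5,s51} rej; 3/3 single-dels accept.
'hppp': |S_i|=[40, 33, 14, 3, 1] end={s37} ∉↓L; 4/4 del acc.
'hhhph': run [40, 33, 23, 19, 7, 4] end={s23,s37,s5,s51} — reject; 5/5 deletions ∈↓L.
'vvpvh': |S_i|=[40, 37, 29, 17, 13, 5] end={s16,s23,s37,s5,s51} ∉↓L; 5/5 del acc.
4 words, ⪯-incomp.

A = [pph, hppp, hhhph, vvpvh].


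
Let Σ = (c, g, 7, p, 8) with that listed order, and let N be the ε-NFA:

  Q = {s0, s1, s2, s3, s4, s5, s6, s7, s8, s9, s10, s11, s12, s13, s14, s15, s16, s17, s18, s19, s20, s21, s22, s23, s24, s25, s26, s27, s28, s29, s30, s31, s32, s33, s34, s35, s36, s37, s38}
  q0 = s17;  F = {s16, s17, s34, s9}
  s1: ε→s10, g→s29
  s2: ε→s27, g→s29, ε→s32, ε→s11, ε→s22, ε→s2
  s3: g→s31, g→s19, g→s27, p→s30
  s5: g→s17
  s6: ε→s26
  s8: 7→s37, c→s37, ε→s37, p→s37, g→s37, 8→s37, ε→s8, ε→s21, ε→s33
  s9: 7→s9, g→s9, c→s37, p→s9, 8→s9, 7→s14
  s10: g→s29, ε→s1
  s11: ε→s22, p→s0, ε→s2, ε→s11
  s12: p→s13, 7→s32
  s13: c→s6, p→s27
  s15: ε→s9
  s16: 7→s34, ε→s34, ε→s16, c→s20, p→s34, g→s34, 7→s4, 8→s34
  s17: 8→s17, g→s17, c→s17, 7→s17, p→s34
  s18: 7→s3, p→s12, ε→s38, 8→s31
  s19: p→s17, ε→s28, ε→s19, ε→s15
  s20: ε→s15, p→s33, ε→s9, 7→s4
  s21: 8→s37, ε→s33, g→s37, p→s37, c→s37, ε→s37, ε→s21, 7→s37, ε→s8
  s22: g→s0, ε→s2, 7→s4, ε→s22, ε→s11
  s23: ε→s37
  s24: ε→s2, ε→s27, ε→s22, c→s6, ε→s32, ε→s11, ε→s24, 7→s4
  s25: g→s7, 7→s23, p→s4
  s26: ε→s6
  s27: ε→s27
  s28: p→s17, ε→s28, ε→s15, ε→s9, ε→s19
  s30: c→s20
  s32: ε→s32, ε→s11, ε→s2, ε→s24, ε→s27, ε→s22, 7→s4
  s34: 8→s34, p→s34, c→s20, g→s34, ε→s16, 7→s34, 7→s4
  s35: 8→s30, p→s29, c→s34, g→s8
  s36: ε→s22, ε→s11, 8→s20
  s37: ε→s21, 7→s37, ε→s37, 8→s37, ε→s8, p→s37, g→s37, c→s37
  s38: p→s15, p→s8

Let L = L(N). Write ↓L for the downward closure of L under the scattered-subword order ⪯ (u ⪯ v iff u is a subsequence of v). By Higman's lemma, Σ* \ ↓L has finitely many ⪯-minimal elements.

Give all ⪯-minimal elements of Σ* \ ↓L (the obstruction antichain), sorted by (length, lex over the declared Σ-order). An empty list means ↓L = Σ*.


|Q|=39, |F|=4, |δ|=130 (56 ε).
min D↑ (4 st, q0=0, F={3}): 0:c→0,g→0,7→0,p→1,8→0 1:c→2,g→1,7→1,p→1,8→1 2:c→3,g→2,7→2,p→2,8→2 3:c→3,g→3,7→3,p→3,8→3 (ε-aug+det+¬).
'pcc': run [12, 11, 9, 4] end={s21,s33,s37,s8} — reject; 3/3 deletions ∈↓L.
1 minimals (antichain).

A = [pcc].


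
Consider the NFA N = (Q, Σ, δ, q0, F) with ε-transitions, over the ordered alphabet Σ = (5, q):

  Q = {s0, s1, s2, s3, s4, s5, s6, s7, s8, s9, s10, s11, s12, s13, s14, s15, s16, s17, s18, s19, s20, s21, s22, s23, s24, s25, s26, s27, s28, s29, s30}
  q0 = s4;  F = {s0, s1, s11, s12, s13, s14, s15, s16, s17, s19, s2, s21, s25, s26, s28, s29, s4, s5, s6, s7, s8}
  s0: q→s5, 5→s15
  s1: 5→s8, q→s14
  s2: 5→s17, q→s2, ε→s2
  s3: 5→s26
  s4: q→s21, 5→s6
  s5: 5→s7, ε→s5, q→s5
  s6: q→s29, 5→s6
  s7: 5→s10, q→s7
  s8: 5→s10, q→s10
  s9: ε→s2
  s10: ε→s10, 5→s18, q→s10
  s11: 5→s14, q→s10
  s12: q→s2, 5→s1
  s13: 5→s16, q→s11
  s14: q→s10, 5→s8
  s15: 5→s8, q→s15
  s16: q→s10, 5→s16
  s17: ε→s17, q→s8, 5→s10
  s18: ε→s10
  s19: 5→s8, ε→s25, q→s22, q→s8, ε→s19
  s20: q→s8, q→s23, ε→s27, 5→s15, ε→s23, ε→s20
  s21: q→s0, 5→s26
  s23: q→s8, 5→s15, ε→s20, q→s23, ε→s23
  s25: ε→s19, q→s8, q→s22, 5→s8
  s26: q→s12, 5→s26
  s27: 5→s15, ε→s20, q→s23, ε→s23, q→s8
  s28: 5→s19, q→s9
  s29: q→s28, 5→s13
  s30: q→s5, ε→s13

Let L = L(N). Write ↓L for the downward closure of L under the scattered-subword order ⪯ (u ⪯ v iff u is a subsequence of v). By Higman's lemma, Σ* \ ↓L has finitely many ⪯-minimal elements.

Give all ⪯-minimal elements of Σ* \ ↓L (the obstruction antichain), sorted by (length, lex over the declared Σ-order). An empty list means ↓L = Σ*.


|Q|=31, |F|=21, |δ|=74 (17 ε).
min D↑ (21 st, q0=0, F={18}): 0:5→1,q→2 1:5→1,q→3 2:5→4,q→5 3:5→6,q→7 4:5→4,q→8 5:5→9,q→10 6:5→11,q→12 7:5→13,q→14 8:5→15,q→14 9:5→16,q→9 10:5→17,q→10 11:5→11,q→18 12:5→19,q→18 13:5→16,q→16 14:5→20,q→14 15:5→16,q→19 16:5→18,q→18 17:5→18,q→17 18:5→18,q→18 19:5→16,q→18 20:5→18,q→16 (ε-aug+det+¬).
'5q55q': |S_i|=[25, 21, 19, 12, 5, 2] end={s10,s18} rej; 5/5 del acc.
'5q5qq': |S_i|=[25, 21, 19, 12, 6, 2] end={s10,s18} rej; 5/5 deletions ∈↓L.
'qq555': |S_i|=[25, 23, 18, 11, 3, 2] end={s10,s18} rej; 5/5 deletions ∈↓L.
'qq55q': N↓-sim [25, 23, 18, 11, 3, 2] end={s10,s18} ∉↓L; 5/5 del acc.
'qqq55': N↓-sim [25, 23, 18, 11, 5, 2] end={s10,s18} ∉↓L; 5/5 deletions ∈↓L.
'5qq5q5': N↓-sim [25, 21, 19, 14, 8, 4, 2] end={s10,s18} rej; 6/6 single-dels accept.
6 minimals (antichain).

A = [5q55q, 5q5qq, qq555, qq55q, qqq55, 5qq5q5].


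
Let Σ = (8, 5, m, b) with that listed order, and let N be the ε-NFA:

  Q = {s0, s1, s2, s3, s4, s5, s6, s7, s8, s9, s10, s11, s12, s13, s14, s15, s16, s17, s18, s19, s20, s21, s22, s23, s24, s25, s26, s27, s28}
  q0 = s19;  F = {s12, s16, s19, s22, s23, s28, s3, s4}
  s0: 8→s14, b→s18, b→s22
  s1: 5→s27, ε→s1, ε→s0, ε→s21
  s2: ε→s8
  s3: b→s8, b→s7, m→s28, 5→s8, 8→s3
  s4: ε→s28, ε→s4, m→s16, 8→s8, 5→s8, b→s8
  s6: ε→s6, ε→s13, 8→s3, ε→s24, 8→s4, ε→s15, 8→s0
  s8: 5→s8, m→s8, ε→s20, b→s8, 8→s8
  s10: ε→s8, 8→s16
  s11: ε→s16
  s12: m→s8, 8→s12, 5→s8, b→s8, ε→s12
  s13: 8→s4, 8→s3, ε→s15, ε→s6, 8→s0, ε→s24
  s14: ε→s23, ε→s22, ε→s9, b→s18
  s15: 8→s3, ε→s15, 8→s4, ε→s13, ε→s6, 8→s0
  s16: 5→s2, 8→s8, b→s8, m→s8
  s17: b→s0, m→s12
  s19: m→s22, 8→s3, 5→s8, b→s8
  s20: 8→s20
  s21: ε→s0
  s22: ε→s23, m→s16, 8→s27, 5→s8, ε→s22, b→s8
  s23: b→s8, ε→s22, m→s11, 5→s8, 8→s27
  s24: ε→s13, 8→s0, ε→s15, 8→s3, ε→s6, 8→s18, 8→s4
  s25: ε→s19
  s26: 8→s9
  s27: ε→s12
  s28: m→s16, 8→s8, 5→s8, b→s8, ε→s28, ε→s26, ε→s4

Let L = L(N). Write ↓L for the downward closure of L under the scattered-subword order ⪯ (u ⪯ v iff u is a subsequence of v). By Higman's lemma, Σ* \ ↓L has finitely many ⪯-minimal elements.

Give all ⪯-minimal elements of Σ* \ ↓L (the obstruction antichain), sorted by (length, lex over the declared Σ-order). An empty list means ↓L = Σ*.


|Q|=29, |F|=8, |δ|=95 (35 ε).
min D↑ (7 st, q0=0, F={2}): 0:8→1,5→2,m→3,b→2 1:8→1,5→2,m→4,b→2 2:8→2,5→2,m→2,b→2 3:8→5,5→2,m→6,b→2 4:8→2,5→2,m→6,b→2 5:8→5,5→2,m→2,b→2 6:8→2,5→2,m→2,b→2.
'5': N↓-sim [16, 3] end={s2,s20,s8} rej; 1/1 del acc.
'b': run [16, 3] end={s20,s7,s8} — reject; 1/1 deletions ∈↓L.
'8m8': |S_i|=[16, 12, 8, 3] end={s20,s8,s9} ∉↓L; 3/3 del acc.
'm8m': run [16, 13, 5, 2] end={s20,s8} — reject; 3/3 single-dels accept.
'mm8': run [16, 13, 5, 2] end={s20,s8} ∉↓L; 3/3 deletions ∈↓L.
'mmm': run [16, 13, 5, 2] end={s20,s8} rej; 3/3 deletions ∈↓L.
6 minimals (antichain).

A = [5, b, 8m8, m8m, mm8, mmm].


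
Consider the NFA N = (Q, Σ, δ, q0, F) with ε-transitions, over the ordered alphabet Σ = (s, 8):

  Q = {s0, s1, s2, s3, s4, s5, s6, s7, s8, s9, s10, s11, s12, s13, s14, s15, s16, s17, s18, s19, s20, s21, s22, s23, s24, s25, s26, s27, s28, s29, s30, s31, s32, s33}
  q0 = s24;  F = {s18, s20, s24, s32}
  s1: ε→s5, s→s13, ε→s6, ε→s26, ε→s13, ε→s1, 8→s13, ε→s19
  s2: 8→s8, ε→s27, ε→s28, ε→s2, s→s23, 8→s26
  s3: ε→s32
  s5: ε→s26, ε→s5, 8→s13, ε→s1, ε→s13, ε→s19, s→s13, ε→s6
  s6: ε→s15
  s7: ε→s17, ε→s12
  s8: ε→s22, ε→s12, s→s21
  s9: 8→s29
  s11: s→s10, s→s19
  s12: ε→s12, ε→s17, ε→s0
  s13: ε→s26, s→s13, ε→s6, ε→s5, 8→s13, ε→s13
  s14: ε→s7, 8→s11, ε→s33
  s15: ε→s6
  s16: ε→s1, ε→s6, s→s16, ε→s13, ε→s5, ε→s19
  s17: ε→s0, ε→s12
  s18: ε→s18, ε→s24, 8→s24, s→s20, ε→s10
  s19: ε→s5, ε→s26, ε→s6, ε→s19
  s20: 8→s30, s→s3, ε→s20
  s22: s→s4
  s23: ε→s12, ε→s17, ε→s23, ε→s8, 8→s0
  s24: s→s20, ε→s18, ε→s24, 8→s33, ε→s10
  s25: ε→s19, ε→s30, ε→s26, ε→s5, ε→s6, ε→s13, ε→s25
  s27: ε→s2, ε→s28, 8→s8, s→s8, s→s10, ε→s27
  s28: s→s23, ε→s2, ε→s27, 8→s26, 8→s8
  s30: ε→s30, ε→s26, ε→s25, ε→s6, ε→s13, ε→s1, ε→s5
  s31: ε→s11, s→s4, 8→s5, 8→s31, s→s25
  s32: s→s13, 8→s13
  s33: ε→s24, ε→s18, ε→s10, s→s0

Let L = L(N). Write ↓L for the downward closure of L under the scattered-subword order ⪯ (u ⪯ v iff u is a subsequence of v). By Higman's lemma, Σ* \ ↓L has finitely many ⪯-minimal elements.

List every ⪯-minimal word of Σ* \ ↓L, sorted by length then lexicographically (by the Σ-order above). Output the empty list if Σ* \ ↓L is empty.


|Q|=34, |F|=4, |δ|=112 (76 ε).
min D↑ (4 st, q0=0, F={3}): 0:s→1,8→0 1:s→2,8→3 2:s→3,8→3 3:s→3,8→3 [Hopcroft].
's8': |S_i|=[17, 13, 9] end={s1,s13,s15,s19,s25,s26,s30,s5,s6} — reject; 2/2 del acc.
'sss': |S_i|=[17, 13, 9, 7] end={s1,s13,s15,s19,s26,s5,s6} rej; 3/3 deletions ∈↓L.
2 obstructions.

A = [s8, sss].


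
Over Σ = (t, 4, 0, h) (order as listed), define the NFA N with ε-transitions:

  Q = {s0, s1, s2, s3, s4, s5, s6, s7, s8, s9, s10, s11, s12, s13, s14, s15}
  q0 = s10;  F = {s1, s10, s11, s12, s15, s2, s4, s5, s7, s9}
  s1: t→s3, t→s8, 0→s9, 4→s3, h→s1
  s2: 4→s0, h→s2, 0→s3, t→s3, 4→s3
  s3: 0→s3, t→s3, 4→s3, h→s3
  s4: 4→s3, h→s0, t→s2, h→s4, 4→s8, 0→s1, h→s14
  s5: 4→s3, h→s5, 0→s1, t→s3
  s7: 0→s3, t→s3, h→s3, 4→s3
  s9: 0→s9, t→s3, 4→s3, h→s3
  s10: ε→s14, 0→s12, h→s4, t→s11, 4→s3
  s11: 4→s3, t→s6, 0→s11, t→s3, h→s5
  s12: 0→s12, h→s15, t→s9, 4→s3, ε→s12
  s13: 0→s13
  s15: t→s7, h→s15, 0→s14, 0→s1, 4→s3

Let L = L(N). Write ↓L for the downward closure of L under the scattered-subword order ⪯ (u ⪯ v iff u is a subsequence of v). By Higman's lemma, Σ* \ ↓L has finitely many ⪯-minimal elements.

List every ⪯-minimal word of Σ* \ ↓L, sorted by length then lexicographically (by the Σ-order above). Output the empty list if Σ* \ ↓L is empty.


|Q|=16, |F|=10, |δ|=54 (2 ε).
min D↑ (11 st, q0=0, F={2}): 0:t→1,4→2,0→3,h→4 1:t→2,4→2,0→1,h→5 2:t→2,4→2,0→2,h→2 3:t→6,4→2,0→3,h→7 4:t→8,4→2,0→9,h→4 5:t→2,4→2,0→9,h→5 6:t→2,4→2,0→6,h→2 7:t→10,4→2,0→9,h→7 8:t→2,4→2,0→2,h→8 9:t→2,4→2,0→6,h→9 10:t→2,4→2,0→2,h→2 (ε-aug+det+¬).
'4': N↓-sim [15, 3] end={s0,s3,s8} ∉↓L; 1/1 del acc.
'tt': run [15, 10, 3] end={s3,s6,s8} ∉↓L; 2/2 deletions ∈↓L.
'0th': run [15, 11, 5, 1] end={s3} rej; 3/3 del acc.
'ht0': run [15, 11, 5, 1] end={s3} ∉↓L; 3/3 deletions ∈↓L.
'h0t': |S_i|=[15, 11, 5, 2] end={s3,s8} ∉↓L; 3/3 single-dels accept.
'h00h': N↓-sim [15, 11, 5, 2, 1] end={s3} rej; 4/4 del acc.
6 words, ⪯-incomp.

Antichain: [4, tt, 0th, ht0, h0t, h00h].


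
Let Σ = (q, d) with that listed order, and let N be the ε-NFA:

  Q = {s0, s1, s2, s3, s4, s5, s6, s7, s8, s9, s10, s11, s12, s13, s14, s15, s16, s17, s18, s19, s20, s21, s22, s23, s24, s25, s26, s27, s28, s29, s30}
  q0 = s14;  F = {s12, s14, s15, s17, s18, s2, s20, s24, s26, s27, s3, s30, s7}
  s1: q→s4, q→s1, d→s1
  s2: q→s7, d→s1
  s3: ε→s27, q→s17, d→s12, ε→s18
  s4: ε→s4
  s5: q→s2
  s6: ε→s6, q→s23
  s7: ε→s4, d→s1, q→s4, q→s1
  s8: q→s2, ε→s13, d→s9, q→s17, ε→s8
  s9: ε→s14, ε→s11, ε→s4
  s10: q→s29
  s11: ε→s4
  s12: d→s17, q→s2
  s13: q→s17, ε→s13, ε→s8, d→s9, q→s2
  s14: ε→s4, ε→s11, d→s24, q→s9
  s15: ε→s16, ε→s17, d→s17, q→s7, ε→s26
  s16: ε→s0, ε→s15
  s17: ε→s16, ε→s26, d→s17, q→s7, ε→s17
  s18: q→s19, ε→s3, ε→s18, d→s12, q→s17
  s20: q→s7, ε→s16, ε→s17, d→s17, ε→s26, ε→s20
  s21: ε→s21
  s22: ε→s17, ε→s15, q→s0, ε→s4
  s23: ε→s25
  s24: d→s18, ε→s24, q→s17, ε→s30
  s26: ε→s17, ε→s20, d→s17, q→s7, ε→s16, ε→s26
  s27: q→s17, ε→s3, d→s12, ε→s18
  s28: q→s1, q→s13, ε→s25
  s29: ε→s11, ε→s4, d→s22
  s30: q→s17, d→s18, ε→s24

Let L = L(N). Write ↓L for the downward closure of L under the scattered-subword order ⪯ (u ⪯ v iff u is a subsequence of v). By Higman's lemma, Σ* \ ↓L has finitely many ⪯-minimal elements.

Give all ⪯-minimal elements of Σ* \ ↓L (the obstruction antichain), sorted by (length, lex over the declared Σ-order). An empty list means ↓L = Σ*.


A = [dqqq, dqqd, dddqd, ddddqq].

|Q|=31, |F|=13, |δ|=90 (46 ε).
min D↑ (8 st, q0=0, F={6}): 0:q→0,d→1 1:q→2,d→3 2:q→4,d→2 3:q→2,d→5 4:q→6,d→6 5:q→7,d→2 6:q→6,d→6 7:q→4,d→6 [Hopcroft].
'dqqq': N↓-sim [20, 17, 11, 3, 2] end={s1,s4} — reject; 4/4 deletions ∈↓L.
'dqqd': N↓-sim [20, 17, 11, 3, 2] end={s1,s4} ∉↓L; 4/4 single-dels accept.
'dddqd': |S_i|=[20, 17, 15, 11, 4, 2] end={s1,s4} — reject; 5/5 single-dels accept.
'ddddqq': N↓-sim [20, 17, 15, 11, 9, 3, 2] end={s1,s4} — reject; 6/6 single-dels accept.
4 words, ⪯-incomp.


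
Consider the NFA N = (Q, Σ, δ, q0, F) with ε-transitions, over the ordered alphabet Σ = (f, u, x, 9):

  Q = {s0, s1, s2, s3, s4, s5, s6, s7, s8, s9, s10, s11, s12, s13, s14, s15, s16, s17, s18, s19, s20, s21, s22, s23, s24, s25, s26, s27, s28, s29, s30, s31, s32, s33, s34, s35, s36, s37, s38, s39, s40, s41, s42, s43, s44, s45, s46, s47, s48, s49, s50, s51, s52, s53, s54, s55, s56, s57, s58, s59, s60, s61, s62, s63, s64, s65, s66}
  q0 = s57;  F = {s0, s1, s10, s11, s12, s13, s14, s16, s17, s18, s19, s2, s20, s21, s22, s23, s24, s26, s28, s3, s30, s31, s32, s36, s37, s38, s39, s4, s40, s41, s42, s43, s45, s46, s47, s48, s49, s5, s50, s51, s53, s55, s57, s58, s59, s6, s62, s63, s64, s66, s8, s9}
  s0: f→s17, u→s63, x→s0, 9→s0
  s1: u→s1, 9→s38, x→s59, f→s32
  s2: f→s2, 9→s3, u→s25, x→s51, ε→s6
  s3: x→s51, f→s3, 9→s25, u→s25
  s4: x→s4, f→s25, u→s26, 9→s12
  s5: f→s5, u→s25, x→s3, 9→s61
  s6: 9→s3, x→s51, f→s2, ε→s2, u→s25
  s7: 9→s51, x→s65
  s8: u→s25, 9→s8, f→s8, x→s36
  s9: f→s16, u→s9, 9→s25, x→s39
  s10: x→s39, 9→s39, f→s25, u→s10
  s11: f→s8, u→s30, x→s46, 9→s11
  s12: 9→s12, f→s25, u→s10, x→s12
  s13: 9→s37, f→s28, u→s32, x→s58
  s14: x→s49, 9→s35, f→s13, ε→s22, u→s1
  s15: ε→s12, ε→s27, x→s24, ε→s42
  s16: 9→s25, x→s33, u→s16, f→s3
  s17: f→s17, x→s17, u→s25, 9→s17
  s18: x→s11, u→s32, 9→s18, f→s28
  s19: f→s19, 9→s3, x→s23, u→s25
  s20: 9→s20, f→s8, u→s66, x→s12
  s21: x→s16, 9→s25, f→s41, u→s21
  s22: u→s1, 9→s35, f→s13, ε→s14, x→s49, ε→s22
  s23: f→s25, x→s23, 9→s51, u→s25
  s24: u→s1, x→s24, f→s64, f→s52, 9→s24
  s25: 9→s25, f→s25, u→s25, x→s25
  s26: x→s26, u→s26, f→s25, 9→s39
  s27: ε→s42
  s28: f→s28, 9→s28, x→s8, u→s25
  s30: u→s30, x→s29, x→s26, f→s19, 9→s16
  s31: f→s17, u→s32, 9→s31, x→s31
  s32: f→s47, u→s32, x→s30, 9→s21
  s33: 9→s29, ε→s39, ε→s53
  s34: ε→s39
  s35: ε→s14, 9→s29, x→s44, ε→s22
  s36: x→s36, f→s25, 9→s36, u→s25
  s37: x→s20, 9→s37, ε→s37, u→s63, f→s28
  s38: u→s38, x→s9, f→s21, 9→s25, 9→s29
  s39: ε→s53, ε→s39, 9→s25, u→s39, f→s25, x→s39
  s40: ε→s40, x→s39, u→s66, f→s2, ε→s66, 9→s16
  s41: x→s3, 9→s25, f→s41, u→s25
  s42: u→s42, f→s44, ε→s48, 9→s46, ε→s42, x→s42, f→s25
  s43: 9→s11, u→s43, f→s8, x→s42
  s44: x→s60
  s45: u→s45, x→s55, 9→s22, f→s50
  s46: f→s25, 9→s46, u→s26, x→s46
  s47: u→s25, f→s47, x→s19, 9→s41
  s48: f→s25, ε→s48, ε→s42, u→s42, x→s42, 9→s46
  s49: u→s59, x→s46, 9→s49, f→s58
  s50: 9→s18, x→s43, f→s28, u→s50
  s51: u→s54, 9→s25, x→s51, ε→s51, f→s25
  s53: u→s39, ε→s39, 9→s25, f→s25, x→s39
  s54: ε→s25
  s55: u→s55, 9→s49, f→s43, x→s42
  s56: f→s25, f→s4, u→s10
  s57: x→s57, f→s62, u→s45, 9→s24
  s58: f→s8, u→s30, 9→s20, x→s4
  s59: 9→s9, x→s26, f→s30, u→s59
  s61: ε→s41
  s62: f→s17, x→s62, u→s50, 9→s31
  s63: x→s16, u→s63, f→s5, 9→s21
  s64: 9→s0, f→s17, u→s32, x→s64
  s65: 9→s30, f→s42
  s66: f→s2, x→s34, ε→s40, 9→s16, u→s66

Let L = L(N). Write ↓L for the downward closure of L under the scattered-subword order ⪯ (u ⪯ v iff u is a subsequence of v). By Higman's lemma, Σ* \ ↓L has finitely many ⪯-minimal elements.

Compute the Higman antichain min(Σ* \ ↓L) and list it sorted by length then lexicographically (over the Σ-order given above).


min(Σ*\↓L) = [ffu, uxxf, 9u99, 9f9ux9].

|Q|=67, |F|=52, |δ|=256 (28 ε).
min D↑ (48 st, q0=0, F={11}): 0:f→1,u→2,x→0,9→3 1:f→4,u→5,x→1,9→6 2:f→5,u→2,x→7,9→8 3:f→9,u→10,x→3,9→3 4:f→4,u→11,x→4,9→4 5:f→12,u→5,x→13,9→14 6:f→4,u→15,x→6,9→6 7:f→13,u→7,x→16,9→17 8:f→18,u→10,x→17,9→8 9:f→4,u→15,x→9,9→19 10:f→15,u→10,x→20,9→21 11:f→11,u→11,x→11,9→11 12:f→12,u→11,x→22,9→12 13:f→22,u→13,x→16,9→23 14:f→12,u→15,x→23,9→14 15:f→24,u→15,x→25,9→26 16:f→11,u→16,x→16,9→27 17:f→28,u→20,x→27,9→17 18:f→12,u→15,x→28,9→29 19:f→4,u→30,x→19,9→19 20:f→25,u→20,x→31,9→32 21:f→26,u→21,x→32,9→11 22:f→22,u→11,x→33,9→22 23:f→22,u→25,x→27,9→23 24:f→24,u→11,x→34,9→35 25:f→34,u→25,x→31,9→36 26:f→35,u→26,x→36,9→11 27:f→11,u→31,x→27,9→27 28:f→22,u→25,x→37,9→38 29:f→12,u→30,x→38,9→29 30:f→39,u→30,x→36,9→26 31:f→11,u→31,x→31,9→40 32:f→36,u→32,x→40,9→11 33:f→11,u→11,x→33,9→33 34:f→34,u→11,x→41,9→42 35:f→35,u→11,x→42,9→11 36:f→42,u→36,x→40,9→11 37:f→11,u→31,x→37,9→43 38:f→22,u→44,x→43,9→38 39:f→39,u→11,x→42,9→35 40:f→11,u→40,x→40,9→11 41:f→11,u→11,x→41,9→45 42:f→42,u→11,x→45,9→11 43:f→11,u→46,x→43,9→43 44:f→47,u→44,x→40,9→36 45:f→11,u→11,x→45,9→11 46:f→11,u→46,x→40,9→40 47:f→47,u→11,x→45,9→42 [Hopcroft].
'ffu': run [62, 50, 18, 2] end={s25,s54} rej; 3/3 single-dels accept.
'uxxf': N↓-sim [62, 54, 36, 19, 3] end={s25,s44,s60} ∉↓L; 4/4 single-dels accept.
'9u99': N↓-sim [62, 54, 30, 14, 2] end={s25,s29} ∉↓L; 4/4 del acc.
'9f9ux9': N↓-sim [62, 54, 39, 28, 20, 10, 2] end={s25,s29} — reject; 6/6 del acc.
4 minimals (antichain).


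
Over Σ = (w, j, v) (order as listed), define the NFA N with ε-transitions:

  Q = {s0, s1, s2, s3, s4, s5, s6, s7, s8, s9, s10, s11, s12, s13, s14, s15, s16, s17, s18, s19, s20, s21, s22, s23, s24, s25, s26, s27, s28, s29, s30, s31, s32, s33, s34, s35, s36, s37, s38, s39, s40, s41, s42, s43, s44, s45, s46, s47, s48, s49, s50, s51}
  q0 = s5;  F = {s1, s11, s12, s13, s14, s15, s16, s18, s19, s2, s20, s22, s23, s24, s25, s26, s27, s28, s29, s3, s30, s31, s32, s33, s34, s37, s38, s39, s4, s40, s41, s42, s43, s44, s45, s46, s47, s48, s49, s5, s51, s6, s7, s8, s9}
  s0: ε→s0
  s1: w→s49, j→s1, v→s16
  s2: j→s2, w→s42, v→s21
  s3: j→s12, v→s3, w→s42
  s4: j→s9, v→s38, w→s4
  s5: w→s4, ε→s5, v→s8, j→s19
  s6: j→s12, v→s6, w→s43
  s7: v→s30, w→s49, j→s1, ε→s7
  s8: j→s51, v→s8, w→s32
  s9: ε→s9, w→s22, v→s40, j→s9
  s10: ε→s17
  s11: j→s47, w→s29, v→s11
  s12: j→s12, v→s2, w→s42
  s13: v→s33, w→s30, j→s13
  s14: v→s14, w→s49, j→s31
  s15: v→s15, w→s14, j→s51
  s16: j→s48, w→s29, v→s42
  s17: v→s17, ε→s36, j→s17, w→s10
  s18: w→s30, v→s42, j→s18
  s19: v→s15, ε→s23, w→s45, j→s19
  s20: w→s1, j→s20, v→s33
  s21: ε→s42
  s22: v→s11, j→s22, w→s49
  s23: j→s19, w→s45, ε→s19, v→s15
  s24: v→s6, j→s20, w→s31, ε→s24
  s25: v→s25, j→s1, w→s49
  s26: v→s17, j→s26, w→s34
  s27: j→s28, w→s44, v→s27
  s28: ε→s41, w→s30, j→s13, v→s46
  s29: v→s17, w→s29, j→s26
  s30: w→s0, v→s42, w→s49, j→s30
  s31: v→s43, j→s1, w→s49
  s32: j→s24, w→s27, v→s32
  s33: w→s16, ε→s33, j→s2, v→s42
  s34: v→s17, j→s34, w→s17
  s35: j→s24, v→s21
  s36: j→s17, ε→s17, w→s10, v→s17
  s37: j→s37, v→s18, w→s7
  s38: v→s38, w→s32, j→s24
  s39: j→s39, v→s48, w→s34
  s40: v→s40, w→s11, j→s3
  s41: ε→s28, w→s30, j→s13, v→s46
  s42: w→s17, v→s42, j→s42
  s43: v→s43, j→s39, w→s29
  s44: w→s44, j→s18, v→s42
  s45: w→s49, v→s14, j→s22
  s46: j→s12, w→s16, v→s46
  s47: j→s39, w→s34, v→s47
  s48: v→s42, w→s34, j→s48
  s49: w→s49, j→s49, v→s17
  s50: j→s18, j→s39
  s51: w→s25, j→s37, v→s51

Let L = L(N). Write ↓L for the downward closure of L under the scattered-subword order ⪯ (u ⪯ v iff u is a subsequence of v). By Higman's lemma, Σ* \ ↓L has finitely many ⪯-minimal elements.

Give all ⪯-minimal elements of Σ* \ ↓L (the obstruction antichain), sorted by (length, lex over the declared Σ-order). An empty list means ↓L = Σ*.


min(Σ*\↓L) = [jwwv, wjvjww, vwwwvw, vjjvvw].

|Q|=52, |F|=45, |δ|=160 (14 ε).
min D↑ (44 st, q0=0, F={23}): 0:w→1,j→2,v→3 1:w→1,j→4,v→5 2:w→6,j→2,v→7 3:w→8,j→9,v→3 4:w→10,j→4,v→11 5:w→8,j→12,v→5 6:w→13,j→10,v→14 7:w→14,j→9,v→7 8:w→15,j→12,v→8 9:w→16,j→17,v→9 10:w→13,j→10,v→18 11:w→18,j→19,v→11 12:w→20,j→21,v→22 13:w→13,j→13,v→23 14:w→13,j→20,v→14 15:w→24,j→25,v→15 16:w→13,j→26,v→16 17:w→27,j→17,v→28 18:w→29,j→30,v→18 19:w→31,j→32,v→19 20:w→13,j→26,v→33 21:w→26,j→21,v→34 22:w→33,j→32,v→22 23:w→23,j→23,v→23 24:w→24,j→28,v→31 25:w→35,j→36,v→37 26:w→13,j→26,v→38 27:w→13,j→26,v→35 28:w→35,j→28,v→31 29:w→29,j→39,v→23 30:w→40,j→41,v→30 31:w→23,j→31,v→31 32:w→31,j→32,v→42 33:w→29,j→41,v→33 34:w→38,j→42,v→31 35:w→13,j→35,v→31 36:w→35,j→36,v→34 37:w→38,j→32,v→37 38:w→29,j→43,v→31 39:w→40,j→39,v→23 40:w→23,j→40,v→23 41:w→40,j→41,v→43 42:w→31,j→42,v→31 43:w→40,j→43,v→31.
'jwwv': run [50, 43, 23, 8, 3] end={s10,s17,s36} ∉↓L; 4/4 deletions ∈↓L.
'wjvjww': run [50, 43, 34, 21, 13, 5, 3] end={s10,s17,s36} — reject; 6/6 del acc.
'vwwwvw': N↓-sim [50, 43, 36, 27, 14, 4, 3] end={s10,s17,s36} ∉↓L; 6/6 del acc.
'vjjvvw': |S_i|=[50, 43, 34, 23, 16, 5, 3] end={s10,s17,s36} — reject; 6/6 single-dels accept.
4 obstructions.


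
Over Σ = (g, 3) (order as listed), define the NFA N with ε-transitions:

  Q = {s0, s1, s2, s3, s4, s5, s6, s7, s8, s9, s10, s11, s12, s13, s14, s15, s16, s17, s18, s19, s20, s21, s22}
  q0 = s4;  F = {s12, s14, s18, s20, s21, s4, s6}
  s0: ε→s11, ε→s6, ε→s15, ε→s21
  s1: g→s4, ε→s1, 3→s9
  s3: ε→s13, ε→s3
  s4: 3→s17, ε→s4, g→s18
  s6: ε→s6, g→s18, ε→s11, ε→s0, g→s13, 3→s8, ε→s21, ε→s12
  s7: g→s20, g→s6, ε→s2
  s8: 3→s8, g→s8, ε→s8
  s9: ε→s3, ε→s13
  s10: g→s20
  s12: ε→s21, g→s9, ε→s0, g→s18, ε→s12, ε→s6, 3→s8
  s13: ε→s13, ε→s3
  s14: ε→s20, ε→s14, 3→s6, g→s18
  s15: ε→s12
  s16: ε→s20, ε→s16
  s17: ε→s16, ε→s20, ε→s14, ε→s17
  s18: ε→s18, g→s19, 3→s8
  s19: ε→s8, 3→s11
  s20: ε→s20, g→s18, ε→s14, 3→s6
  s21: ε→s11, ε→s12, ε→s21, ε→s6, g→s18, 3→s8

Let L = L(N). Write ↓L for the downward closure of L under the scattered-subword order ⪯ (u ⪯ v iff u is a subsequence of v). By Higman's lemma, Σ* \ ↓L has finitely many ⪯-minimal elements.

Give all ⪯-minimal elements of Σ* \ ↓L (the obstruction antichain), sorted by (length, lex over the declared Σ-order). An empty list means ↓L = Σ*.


Antichain: [gg, g3, 333].

|Q|=23, |F|=7, |δ|=64 (40 ε).
min D↑ (5 st, q0=0, F={3}): 0:g→1,3→2 1:g→3,3→3 2:g→1,3→4 3:g→3,3→3 4:g→1,3→3.
'gg': |S_i|=[17, 7, 3] end={s11,s19,s8} — reject; 2/2 single-dels accept.
'g3': run [17, 7, 2] end={s11,s8} rej; 2/2 single-dels accept.
'333': |S_i|=[17, 16, 12, 2] end={s11,s8} rej; 3/3 single-dels accept.
3 obstructions.


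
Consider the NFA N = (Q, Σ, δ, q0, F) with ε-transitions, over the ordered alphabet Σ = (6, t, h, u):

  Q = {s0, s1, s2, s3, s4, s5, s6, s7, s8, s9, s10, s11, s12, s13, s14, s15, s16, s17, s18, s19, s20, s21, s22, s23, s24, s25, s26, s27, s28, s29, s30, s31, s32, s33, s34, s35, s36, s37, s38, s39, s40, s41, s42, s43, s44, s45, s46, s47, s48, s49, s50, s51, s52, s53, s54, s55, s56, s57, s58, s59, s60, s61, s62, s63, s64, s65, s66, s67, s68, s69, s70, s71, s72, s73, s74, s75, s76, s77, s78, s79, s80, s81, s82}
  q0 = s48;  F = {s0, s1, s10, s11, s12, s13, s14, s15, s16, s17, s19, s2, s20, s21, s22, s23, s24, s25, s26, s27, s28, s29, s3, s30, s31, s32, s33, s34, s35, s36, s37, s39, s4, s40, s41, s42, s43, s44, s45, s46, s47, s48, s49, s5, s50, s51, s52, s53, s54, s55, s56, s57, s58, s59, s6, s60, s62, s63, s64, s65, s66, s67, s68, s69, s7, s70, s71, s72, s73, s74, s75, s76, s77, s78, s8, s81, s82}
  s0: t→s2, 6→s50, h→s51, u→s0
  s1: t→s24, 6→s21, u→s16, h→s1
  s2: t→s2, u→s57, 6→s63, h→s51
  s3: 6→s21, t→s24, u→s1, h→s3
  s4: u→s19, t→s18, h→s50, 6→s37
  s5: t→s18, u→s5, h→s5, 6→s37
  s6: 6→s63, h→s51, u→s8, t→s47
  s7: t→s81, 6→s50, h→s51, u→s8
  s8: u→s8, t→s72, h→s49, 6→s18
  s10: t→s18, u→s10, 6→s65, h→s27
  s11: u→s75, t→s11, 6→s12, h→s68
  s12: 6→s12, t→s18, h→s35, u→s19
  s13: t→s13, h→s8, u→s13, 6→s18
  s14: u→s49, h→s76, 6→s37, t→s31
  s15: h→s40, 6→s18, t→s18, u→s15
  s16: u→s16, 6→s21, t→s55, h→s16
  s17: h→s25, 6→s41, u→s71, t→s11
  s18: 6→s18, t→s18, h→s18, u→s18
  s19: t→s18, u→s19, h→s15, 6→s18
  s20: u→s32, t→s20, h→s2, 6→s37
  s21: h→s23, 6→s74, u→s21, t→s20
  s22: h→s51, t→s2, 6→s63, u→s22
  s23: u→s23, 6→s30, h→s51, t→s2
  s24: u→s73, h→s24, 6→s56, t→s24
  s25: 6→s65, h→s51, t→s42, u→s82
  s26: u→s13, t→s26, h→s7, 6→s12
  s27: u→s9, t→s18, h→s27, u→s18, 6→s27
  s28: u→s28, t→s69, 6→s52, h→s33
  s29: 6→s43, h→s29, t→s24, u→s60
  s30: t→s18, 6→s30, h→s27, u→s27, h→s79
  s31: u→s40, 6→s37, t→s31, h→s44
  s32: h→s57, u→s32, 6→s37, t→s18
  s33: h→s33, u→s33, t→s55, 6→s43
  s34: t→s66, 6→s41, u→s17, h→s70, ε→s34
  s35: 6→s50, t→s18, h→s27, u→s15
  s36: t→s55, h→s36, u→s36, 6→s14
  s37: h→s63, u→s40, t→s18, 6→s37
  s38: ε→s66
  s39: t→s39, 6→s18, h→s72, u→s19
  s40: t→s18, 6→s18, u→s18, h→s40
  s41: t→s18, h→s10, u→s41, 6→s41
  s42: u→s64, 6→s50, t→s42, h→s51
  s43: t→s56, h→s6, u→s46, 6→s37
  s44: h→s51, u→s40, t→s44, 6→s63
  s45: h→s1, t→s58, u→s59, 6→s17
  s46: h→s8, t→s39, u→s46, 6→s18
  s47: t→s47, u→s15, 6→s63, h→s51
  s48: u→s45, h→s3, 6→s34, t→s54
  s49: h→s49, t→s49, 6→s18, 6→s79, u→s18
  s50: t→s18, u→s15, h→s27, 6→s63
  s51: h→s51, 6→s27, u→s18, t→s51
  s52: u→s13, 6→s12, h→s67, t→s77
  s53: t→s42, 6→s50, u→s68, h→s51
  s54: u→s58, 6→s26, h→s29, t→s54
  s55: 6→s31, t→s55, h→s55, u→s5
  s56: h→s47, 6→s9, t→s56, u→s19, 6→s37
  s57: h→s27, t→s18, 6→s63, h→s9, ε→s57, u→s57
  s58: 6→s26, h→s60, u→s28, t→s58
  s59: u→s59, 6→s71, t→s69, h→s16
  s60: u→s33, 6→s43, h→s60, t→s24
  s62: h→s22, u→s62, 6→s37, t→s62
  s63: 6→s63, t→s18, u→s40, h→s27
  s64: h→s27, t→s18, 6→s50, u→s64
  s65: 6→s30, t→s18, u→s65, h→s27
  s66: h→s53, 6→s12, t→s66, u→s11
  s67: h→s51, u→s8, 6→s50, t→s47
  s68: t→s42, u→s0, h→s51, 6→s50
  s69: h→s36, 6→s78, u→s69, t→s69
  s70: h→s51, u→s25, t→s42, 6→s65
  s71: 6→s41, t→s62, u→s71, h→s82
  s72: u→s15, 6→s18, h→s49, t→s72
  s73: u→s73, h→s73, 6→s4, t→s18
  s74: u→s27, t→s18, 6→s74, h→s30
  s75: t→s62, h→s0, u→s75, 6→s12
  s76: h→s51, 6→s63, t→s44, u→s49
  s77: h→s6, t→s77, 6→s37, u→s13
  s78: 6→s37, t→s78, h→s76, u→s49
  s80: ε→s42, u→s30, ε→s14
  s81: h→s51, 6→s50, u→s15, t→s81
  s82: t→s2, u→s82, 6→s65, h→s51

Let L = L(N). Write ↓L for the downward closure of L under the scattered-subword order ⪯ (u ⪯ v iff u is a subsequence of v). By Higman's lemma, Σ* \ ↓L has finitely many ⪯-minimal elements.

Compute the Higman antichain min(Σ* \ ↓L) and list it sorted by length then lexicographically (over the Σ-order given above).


min(Σ*\↓L) = [66t, 6hhu, t6u6, htut, h66uu, uut6uu].

|Q|=83, |F|=77, |δ|=323 (5 ε).
min D↑ (78 st, q0=0, F={16}): 0:6→1,t→2,h→3,u→4 1:6→5,t→6,h→7,u→8 2:6→9,t→2,h→10,u→11 3:6→12,t→13,h→3,u→14 4:6→8,t→11,h→14,u→15 5:6→5,t→16,h→17,u→5 6:6→18,t→6,h→19,u→20 7:6→21,t→22,h→23,u→24 8:6→5,t→20,h→24,u→25 9:6→18,t→9,h→26,u→27 10:6→28,t→13,h→10,u→29 11:6→9,t→11,h→29,u→30 12:6→31,t→32,h→33,u→12 13:6→34,t→13,h→13,u→35 14:6→12,t→13,h→14,u→36 15:6→25,t→37,h→36,u→15 16:6→16,t→16,h→16,u→16 17:6→21,t→16,h→38,u→17 18:6→18,t→16,h→39,u→40 19:6→41,t→22,h→23,u→42 20:6→18,t→20,h→42,u→43 21:6→44,t→16,h→38,u→21 22:6→41,t→22,h→23,u→45 23:6→38,t→23,h→23,u→16 24:6→21,t→22,h→23,u→46 25:6→5,t→47,h→46,u→25 26:6→41,t→48,h→23,u→49 27:6→16,t→27,h→49,u→27 28:6→50,t→34,h→51,u→52 29:6→28,t→13,h→29,u→53 30:6→54,t→37,h→53,u→30 31:6→31,t→16,h→44,u→38 32:6→50,t→32,h→55,u→56 33:6→44,t→55,h→23,u→33 34:6→50,t→34,h→57,u→40 35:6→58,t→16,h→35,u→35 36:6→12,t→59,h→36,u→36 37:6→60,t→37,h→61,u→37 38:6→38,t→16,h→38,u→16 39:6→41,t→16,h→38,u→62 40:6→16,t→16,h→62,u→40 41:6→63,t→16,h→38,u→62 42:6→41,t→22,h→23,u→64 43:6→18,t→47,h→64,u→43 44:6→44,t→16,h→38,u→38 45:6→41,t→16,h→38,u→45 46:6→21,t→55,h→23,u→46 47:6→50,t→47,h→65,u→47 48:6→41,t→48,h→23,u→62 49:6→16,t→66,h→67,u→49 50:6→50,t→16,h→63,u→68 51:6→63,t→57,h→23,u→49 52:6→16,t→69,h→49,u→52 53:6→28,t→59,h→53,u→53 54:6→18,t→70,h→71,u→27 55:6→63,t→55,h→23,u→72 56:6→50,t→16,h→72,u→56 57:6→63,t→57,h→23,u→62 58:6→50,t→16,h→41,u→40 59:6→73,t→59,h→59,u→74 60:6→50,t→60,h→75,u→67 61:6→76,t→59,h→61,u→61 62:6→16,t→16,h→68,u→62 63:6→63,t→16,h→38,u→68 64:6→41,t→55,h→23,u→64 65:6→63,t→55,h→23,u→65 66:6→16,t→66,h→67,u→62 67:6→16,t→67,h→67,u→16 68:6→16,t→16,h→68,u→16 69:6→16,t→69,h→66,u→40 70:6→50,t→70,h→51,u→27 71:6→41,t→57,h→23,u→49 72:6→63,t→16,h→38,u→72 73:6→50,t→73,h→77,u→68 74:6→50,t→16,h→74,u→74 75:6→63,t→77,h→23,u→67 76:6→50,t→73,h→75,u→67 77:6→63,t→77,h→23,u→68 (ε-aug+det+¬).
'66t': N↓-sim [80, 62, 17, 1] end={s18} — reject; 3/3 deletions ∈↓L.
'6hhu': N↓-sim [80, 62, 35, 7, 2] end={s18,s9} ∉↓L; 4/4 del acc.
't6u6': N↓-sim [80, 61, 35, 12, 2] end={s18,s79} ∉↓L; 4/4 del acc.
'htut': |S_i|=[80, 59, 30, 15, 1] end={s18} rej; 4/4 del acc.
'h66uu': run [80, 59, 34, 9, 4, 2] end={s18,s9} rej; 5/5 del acc.
'uut6uu': N↓-sim [80, 72, 59, 34, 14, 5, 1] end={s18} rej; 6/6 del acc.
6 obstructions.


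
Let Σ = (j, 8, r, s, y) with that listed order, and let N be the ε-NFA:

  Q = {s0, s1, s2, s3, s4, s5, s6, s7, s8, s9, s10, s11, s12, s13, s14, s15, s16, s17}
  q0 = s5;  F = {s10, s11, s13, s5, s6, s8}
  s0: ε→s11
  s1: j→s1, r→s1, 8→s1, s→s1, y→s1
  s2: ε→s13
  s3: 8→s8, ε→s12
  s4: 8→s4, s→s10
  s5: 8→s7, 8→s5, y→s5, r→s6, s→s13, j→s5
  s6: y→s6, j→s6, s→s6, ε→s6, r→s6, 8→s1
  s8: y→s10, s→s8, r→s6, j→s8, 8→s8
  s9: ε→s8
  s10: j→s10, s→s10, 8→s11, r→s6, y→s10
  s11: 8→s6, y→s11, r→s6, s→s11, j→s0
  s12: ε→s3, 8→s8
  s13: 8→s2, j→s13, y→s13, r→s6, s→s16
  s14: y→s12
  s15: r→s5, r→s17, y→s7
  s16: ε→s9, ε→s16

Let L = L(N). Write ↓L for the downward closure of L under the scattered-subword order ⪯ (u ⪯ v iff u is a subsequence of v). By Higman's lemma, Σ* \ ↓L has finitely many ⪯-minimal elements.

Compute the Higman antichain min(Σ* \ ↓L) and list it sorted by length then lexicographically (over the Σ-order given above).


min(Σ*\↓L) = [r8, ssy888].

|Q|=18, |F|=6, |δ|=52 (8 ε).
min D↑ (7 st, q0=0, F={3}): 0:j→0,8→0,r→1,s→2,y→0 1:j→1,8→3,r→1,s→1,y→1 2:j→2,8→2,r→1,s→4,y→2 3:j→3,8→3,r→3,s→3,y→3 4:j→4,8→4,r→1,s→4,y→5 5:j→5,8→6,r→1,s→5,y→5 6:j→6,8→1,r→1,s→6,y→6.
'r8': run [12, 2, 1] end={s1} — reject; 2/2 deletions ∈↓L.
'ssy888': run [12, 10, 8, 5, 4, 2, 1] end={s1} rej; 6/6 deletions ∈↓L.
2 obstructions.


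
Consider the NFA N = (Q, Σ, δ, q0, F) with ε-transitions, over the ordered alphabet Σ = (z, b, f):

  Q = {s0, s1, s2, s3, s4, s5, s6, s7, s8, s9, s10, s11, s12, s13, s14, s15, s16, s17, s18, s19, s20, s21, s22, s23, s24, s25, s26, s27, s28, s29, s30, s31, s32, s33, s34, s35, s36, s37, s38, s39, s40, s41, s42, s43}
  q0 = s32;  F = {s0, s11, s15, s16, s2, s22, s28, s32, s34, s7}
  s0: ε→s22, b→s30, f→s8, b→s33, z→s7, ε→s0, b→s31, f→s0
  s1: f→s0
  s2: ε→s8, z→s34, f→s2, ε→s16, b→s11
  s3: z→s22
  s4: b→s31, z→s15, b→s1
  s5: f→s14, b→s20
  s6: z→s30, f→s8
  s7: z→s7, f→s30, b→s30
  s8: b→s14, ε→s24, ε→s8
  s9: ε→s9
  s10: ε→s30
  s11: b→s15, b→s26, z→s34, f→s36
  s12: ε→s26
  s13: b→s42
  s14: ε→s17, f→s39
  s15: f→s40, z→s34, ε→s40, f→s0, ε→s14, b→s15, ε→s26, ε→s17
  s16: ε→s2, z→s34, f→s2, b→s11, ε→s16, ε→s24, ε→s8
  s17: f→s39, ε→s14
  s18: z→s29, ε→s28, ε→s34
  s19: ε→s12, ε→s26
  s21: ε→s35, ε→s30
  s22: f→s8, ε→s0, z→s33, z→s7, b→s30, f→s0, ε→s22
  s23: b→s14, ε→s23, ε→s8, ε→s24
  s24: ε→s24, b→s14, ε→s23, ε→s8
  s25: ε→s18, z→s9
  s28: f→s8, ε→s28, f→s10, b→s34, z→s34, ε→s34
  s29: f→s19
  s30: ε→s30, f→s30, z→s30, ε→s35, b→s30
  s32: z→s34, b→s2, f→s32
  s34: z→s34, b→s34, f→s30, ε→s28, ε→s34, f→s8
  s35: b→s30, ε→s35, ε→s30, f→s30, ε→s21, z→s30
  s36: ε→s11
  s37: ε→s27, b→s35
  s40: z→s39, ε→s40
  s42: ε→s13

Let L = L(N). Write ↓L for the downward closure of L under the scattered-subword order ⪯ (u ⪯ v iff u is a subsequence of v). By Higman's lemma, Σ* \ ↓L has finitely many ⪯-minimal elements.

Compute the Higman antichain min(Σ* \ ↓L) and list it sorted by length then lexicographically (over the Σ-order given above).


|Q|=44, |F|=10, |δ|=112 (47 ε).
min D↑ (8 st, q0=0, F={3}): 0:z→1,b→2,f→0 1:z→1,b→1,f→3 2:z→1,b→4,f→2 3:z→3,b→3,f→3 4:z→1,b→5,f→4 5:z→1,b→5,f→6 6:z→7,b→3,f→6 7:z→7,b→3,f→3 (ε-aug+det+¬).
'zf': N↓-sim [25, 14, 10] end={s10,s14,s17,s21,s23,s24,s30,s35,s39,s8} ∉↓L; 2/2 single-dels accept.
'bbbfb': run [25, 24, 22, 20, 16, 8] end={s14,s17,s21,s30,s31,s33,s35,s39} ∉↓L; 5/5 single-dels accept.
2 minimals (antichain).

Antichain: [zf, bbbfb].


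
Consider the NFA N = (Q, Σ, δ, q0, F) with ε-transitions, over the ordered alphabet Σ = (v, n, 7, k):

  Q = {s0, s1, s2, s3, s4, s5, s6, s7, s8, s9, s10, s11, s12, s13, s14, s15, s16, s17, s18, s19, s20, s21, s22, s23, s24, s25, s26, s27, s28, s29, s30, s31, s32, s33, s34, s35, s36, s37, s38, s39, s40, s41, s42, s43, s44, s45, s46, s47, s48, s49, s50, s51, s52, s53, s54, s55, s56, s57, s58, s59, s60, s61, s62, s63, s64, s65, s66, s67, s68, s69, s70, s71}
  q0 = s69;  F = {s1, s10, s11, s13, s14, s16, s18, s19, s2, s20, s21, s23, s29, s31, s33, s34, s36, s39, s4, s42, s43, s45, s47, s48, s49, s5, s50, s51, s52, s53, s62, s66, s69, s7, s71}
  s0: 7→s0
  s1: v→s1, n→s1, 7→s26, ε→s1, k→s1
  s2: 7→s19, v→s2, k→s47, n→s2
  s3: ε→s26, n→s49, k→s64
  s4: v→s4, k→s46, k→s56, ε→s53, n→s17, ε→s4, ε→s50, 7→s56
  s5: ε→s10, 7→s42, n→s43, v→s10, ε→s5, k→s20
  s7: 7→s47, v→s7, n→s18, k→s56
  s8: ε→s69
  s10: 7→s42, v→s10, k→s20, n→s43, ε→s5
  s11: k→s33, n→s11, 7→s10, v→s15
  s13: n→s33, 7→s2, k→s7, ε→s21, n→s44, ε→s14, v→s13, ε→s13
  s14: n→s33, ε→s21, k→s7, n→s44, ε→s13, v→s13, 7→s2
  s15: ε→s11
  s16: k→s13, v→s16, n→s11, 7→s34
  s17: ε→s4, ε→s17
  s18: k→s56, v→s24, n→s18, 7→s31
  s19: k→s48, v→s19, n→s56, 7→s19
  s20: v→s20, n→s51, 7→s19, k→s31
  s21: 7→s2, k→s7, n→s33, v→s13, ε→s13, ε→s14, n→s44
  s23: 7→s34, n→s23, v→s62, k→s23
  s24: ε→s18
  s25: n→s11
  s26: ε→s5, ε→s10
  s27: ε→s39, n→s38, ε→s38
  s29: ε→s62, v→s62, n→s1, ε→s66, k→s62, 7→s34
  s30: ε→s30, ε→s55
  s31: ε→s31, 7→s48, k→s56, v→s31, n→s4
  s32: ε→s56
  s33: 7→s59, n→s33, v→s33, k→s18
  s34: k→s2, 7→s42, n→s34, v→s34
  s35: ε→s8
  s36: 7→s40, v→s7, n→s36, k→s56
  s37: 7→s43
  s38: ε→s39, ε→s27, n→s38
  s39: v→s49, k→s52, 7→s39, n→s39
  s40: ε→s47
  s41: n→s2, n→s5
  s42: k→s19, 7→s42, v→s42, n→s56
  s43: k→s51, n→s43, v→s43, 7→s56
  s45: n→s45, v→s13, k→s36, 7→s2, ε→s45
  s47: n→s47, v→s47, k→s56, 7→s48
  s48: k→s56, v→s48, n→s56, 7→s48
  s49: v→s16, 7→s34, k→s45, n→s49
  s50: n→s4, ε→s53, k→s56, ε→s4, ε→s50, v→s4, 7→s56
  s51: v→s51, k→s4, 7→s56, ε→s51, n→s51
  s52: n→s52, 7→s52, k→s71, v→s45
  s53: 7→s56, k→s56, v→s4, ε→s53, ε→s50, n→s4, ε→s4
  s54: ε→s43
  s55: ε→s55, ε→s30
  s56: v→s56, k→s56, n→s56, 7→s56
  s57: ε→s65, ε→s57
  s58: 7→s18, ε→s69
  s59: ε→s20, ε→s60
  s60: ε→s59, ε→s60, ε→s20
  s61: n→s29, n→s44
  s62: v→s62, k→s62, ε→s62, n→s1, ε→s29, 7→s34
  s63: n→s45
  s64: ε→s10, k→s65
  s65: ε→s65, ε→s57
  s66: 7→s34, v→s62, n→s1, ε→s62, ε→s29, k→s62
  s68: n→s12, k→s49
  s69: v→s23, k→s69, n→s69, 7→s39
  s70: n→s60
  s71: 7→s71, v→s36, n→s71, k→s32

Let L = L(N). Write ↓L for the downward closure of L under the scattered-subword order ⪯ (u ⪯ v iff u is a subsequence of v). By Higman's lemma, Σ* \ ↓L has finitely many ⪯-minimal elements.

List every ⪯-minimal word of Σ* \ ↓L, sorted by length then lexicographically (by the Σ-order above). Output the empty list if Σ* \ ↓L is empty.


A = [v77n, 7kkk, vvn7n7].

|Q|=72, |F|=35, |δ|=225 (60 ε).
min D↑ (29 st, q0=0, F={14}): 0:v→1,n→0,7→2,k→0 1:v→3,n→1,7→4,k→1 2:v→5,n→2,7→2,k→6 3:v→3,n→7,7→4,k→3 4:v→4,n→4,7→8,k→9 5:v→10,n→5,7→4,k→11 6:v→11,n→6,7→6,k→12 7:v→7,n→7,7→13,k→7 8:v→8,n→14,7→8,k→15 9:v→9,n→9,7→15,k→16 10:v→10,n→17,7→4,k→18 11:v→18,n→11,7→9,k→19 12:v→19,n→12,7→12,k→14 13:v→13,n→20,7→8,k→21 14:v→14,n→14,7→14,k→14 15:v→15,n→14,7→15,k→22 16:v→16,n→16,7→22,k→14 17:v→17,n→17,7→13,k→23 18:v→18,n→23,7→9,k→24 19:v→24,n→19,7→16,k→14 20:v→20,n→20,7→14,k→25 21:v→21,n→25,7→15,k→26 22:v→22,n→14,7→22,k→14 23:v→23,n→23,7→21,k→27 24:v→24,n→27,7→16,k→14 25:v→25,n→25,7→14,k→28 26:v→26,n→28,7→22,k→14 27:v→27,n→27,7→26,k→14 28:v→28,n→28,7→14,k→14.
'v77n': run [46, 41, 22, 4, 1] end={s56} — reject; 4/4 single-dels accept.
'7kkk': N↓-sim [46, 40, 29, 16, 3] end={s32,s46,s56} — reject; 4/4 single-dels accept.
'vvn7n7': |S_i|=[46, 41, 36, 28, 18, 8, 1] end={s56} — reject; 6/6 single-dels accept.
3 obstructions.
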